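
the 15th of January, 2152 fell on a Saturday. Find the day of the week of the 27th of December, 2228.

From January 15, 2152 to January 15, 2228: 76 years, of which 18 contain a Feb 29 — 58×365 + 18×366 = 27758 days.
(2200 is not a leap year (divisible by 100 but not 400).)
January 2228: 31 − 15 = 16 days remain.
Then 10 full months totalling 304 days.
December 1–27, 2228: 27 days.
Residual: 347 days.
Total: 28105 days.
28105 is a multiple of 7, so the 27th of December, 2228 falls on the same weekday: Saturday.

Saturday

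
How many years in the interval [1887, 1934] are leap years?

11

Years divisible by 4 in [1887, 1934]: 1888, 1892, 1896, 1900, 1904, 1908, 1912, 1916, 1920, 1924, 1928, 1932.
Of these, 1900 is divisible by 100 but not 400, so not leap.
Leap years: 12 − 1 = 11.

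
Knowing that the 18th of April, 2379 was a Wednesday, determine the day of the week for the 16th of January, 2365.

Count forward from the earlier date (January 16, 2365) to the later (April 18, 2379):
Day-of-year of January 16, 2365: 16.
Day-of-year of April 18, 2379: 108.
2365 has 365 days, so 365 − 16 = 349 days remain in 2365.
Full years 2366–2378: 10 common + 3 leap = 10×365 + 3×366 = 4748 days.
Total: 349 + 4748 + 108 = 5205 days.
5205 mod 7 = 4, so 4 days before Wednesday is Saturday.

Saturday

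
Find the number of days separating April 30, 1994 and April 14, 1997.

1080

Day-of-year of April 30, 1994: 120.
Day-of-year of April 14, 1997: 104.
1994 has 365 days, so 365 − 120 = 245 days remain in 1994.
Full years: 1995: 365; 1996: 366. Sum = 731.
Total: 245 + 731 + 104 = 1080 days.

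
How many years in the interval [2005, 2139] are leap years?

Years divisible by 4: 2008, 2012, …, 2136 — 33 in all.
Of these, 2100 is divisible by 100 but not 400, so not leap.
Leap years: 33 − 1 = 32.

32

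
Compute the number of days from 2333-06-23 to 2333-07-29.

June 2333: 30 − 23 = 7 days remain.
July 1–29, 2333: 29 days.
Total: 7 + 29 = 36 days.

36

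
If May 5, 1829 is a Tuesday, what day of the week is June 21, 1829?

Sunday

May 1829: 31 − 5 = 26 days remain.
June 1–21, 1829: 21 days.
Total: 26 + 21 = 47 days.
47 mod 7 = 5, so 5 days after Tuesday is Sunday.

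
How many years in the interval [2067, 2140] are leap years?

Years divisible by 4: 2068, 2072, …, 2140 — 19 in all.
Of these, 2100 is divisible by 100 but not 400, so not leap.
Leap years: 19 − 1 = 18.

18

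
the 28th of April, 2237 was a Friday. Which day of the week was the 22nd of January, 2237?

Sunday

Count forward from the earlier date (January 22, 2237) to the later (April 28, 2237):
January 2237: 31 − 22 = 9 days remain.
Then February 2237 (28), March (31): 28 + 31 = 59 days.
April 1–28, 2237: 28 days.
Total: 9 + 59 + 28 = 96 days.
96 mod 7 = 5, so 5 days before Friday is Sunday.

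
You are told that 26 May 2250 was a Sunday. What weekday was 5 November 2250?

Tuesday

May 2250: 31 − 26 = 5 days remain.
Then June (30), July (31), August (31), September (30), October (31): 30 + 31 + 31 + 30 + 31 = 153 days.
November 1–5, 2250: 5 days.
Total: 5 + 153 + 5 = 163 days.
163 mod 7 = 2, so 2 days after Sunday is Tuesday.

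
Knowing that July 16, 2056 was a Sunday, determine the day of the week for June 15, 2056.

Thursday

Count forward from the earlier date (June 15, 2056) to the later (July 16, 2056):
June 2056: 30 − 15 = 15 days remain.
July 1–16, 2056: 16 days.
Total: 15 + 16 = 31 days.
31 mod 7 = 3, so 3 days before Sunday is Thursday.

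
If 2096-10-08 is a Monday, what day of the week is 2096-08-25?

Saturday

Count forward from the earlier date (August 25, 2096) to the later (October 8, 2096):
August 2096: 31 − 25 = 6 days remain.
Then September (30): 30 days.
October 1–8, 2096: 8 days.
Total: 6 + 30 + 8 = 44 days.
44 mod 7 = 2, so 2 days before Monday is Saturday.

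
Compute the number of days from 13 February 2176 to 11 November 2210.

12689

From February 13, 2176 to February 13, 2210: 34 years, of which 8 contain a Feb 29 — 26×365 + 8×366 = 12418 days.
(2200 is not a leap year (divisible by 100 but not 400).)
February 2210: 28 − 13 = 15 days remain (2210 is not a leap year, so February has 28 days).
Then March (31), April (30), May (31), June (30), July (31), August (31), September (30), October (31): 31 + 30 + 31 + 30 + 31 + 31 + 30 + 31 = 245 days.
November 1–11, 2210: 11 days.
Residual: 271 days.
Total: 12689 days.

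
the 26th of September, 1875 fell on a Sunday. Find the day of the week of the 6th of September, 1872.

Friday

Count forward from the earlier date (September 6, 1872) to the later (September 26, 1875):
Day-of-year of September 6, 1872: 250.
Day-of-year of September 26, 1875: 269.
1872 has 366 days, so 366 − 250 = 116 days remain in 1872.
Full years: 1873: 365; 1874: 365. Sum = 730.
Total: 116 + 730 + 269 = 1115 days.
1115 mod 7 = 2, so 2 days before Sunday is Friday.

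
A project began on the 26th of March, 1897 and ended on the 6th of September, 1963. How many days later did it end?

24269

Day-of-year of March 26, 1897: 85.
Day-of-year of September 6, 1963: 249.
1897 has 365 days, so 365 − 85 = 280 days remain in 1897.
Full years 1898–1962: 50 common + 15 leap = 50×365 + 15×366 = 23740 days.
Total: 280 + 23740 + 249 = 24269 days.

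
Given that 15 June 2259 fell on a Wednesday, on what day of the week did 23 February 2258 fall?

Count forward from the earlier date (February 23, 2258) to the later (June 15, 2259):
February 23, 2258 → February 23, 2259: 365 days.
February 2259: 28 − 23 = 5 days remain (2259 is not a leap year, so February has 28 days).
Then March (31), April (30), May (31): 31 + 30 + 31 = 92 days.
June 1–15, 2259: 15 days.
Residual: 112 days.
Total: 477 days.
477 mod 7 = 1, so 1 day before Wednesday is Tuesday.

Tuesday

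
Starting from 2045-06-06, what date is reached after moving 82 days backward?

2045-03-16

Count 82 days before June 6, 2045:
March 2045: 31 − 16 = 15 days remain.
Then April (30), May (31): 30 + 31 = 61 days.
June 1–6, 2045: 6 days.
Total: 15 + 61 + 6 = 82 days.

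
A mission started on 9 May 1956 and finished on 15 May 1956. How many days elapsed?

6

Within May 1956: 15 − 9 = 6 days.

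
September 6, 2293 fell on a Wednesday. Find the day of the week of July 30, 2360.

From September 6, 2293 to September 6, 2359: 66 years, of which 15 contain a Feb 29 — 51×365 + 15×366 = 24105 days.
(2300 is not a leap year (divisible by 100 but not 400).)
September 2359: 30 − 6 = 24 days remain.
Then 9 full months totalling 274 days.
July 1–30, 2360: 30 days.
Residual: 328 days.
Total: 24433 days.
24433 mod 7 = 3, so 3 days after Wednesday is Saturday.

Saturday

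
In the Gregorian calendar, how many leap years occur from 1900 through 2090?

47

Years divisible by 4: 1900, 1904, …, 2088 — 48 in all.
Of these, 1900 is divisible by 100 but not 400, so not leap.
2000 is divisible by 400, so still leap.
Leap years: 48 − 1 = 47.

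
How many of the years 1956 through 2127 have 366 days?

42

Years divisible by 4: 1956, 1960, …, 2124 — 43 in all.
Of these, 2100 is divisible by 100 but not 400, so not leap.
2000 is divisible by 400, so still leap.
Leap years: 43 − 1 = 42.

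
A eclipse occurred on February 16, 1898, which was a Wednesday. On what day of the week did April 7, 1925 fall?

Tuesday

Day-of-year of February 16, 1898: 47.
Day-of-year of April 7, 1925: 97.
1898 has 365 days, so 365 − 47 = 318 days remain in 1898.
Full years 1899–1924: 20 common + 6 leap = 20×365 + 6×366 = 9496 days.
Total: 318 + 9496 + 97 = 9911 days.
9911 mod 7 = 6, so 6 days after Wednesday is Tuesday.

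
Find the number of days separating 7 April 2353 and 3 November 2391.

14089

Day-of-year of April 7, 2353: 97.
Day-of-year of November 3, 2391: 307.
2353 has 365 days, so 365 − 97 = 268 days remain in 2353.
Full years 2354–2390: 28 common + 9 leap = 28×365 + 9×366 = 13514 days.
Total: 268 + 13514 + 307 = 14089 days.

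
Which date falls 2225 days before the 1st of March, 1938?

the 27th of January, 1932

Count 2225 days before March 1, 1938:
January 27, 1932 → January 27, 1933: 366 days (1932 is a leap year).
January 27, 1933 → January 27, 1934: 365 days.
January 27, 1934 → January 27, 1935: 365 days.
January 27, 1935 → January 27, 1936: 365 days.
January 27, 1936 → January 27, 1937: 366 days (1936 is a leap year).
January 27, 1937 → January 27, 1938: 365 days.
January 1938: 31 − 27 = 4 days remain.
Then February 1938 (28): 28 days.
March 1, 1938: 1 day.
Residual: 33 days.
Total: 2225 days.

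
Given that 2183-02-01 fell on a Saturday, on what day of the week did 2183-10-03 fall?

Friday

February 2183: 28 − 1 = 27 days remain (2183 is not a leap year, so February has 28 days).
Then March (31), April (30), May (31), June (30), July (31), August (31), September (30): 31 + 30 + 31 + 30 + 31 + 31 + 30 = 214 days.
October 1–3, 2183: 3 days.
Total: 27 + 214 + 3 = 244 days.
244 mod 7 = 6, so 6 days after Saturday is Friday.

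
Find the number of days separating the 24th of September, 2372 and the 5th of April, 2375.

923

September 24, 2372 → September 24, 2373: 365 days.
September 24, 2373 → September 24, 2374: 365 days.
September 2374: 30 − 24 = 6 days remain.
Then October (31), November (30), December (31), January (31), February 2375 (28), March (31): 31 + 30 + 31 + 31 + 28 + 31 = 182 days.
April 1–5, 2375: 5 days.
Residual: 193 days.
Total: 923 days.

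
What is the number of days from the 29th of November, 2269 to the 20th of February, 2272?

813

Day-of-year of November 29, 2269: 333.
Day-of-year of February 20, 2272: 51.
2269 has 365 days, so 365 − 333 = 32 days remain in 2269.
Full years: 2270: 365; 2271: 365. Sum = 730.
Total: 32 + 730 + 51 = 813 days.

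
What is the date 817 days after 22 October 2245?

17 January 2248

Count 817 days after October 22, 2245:
October 22, 2245 → October 22, 2246: 365 days.
October 22, 2246 → October 22, 2247: 365 days.
October 2247: 31 − 22 = 9 days remain.
Then November (30), December (31): 30 + 31 = 61 days.
January 1–17, 2248: 17 days.
Residual: 87 days.
Total: 817 days.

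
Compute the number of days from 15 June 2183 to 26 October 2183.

June 2183: 30 − 15 = 15 days remain.
Then July (31), August (31), September (30): 31 + 31 + 30 = 92 days.
October 1–26, 2183: 26 days.
Total: 15 + 92 + 26 = 133 days.

133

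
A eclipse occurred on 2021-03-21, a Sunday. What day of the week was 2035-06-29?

Friday

From March 21, 2021 to March 21, 2035: 14 years, of which 3 contain a Feb 29 — 11×365 + 3×366 = 5113 days.
March 2035: 31 − 21 = 10 days remain.
Then April (30), May (31): 30 + 31 = 61 days.
June 1–29, 2035: 29 days.
Residual: 100 days.
Total: 5213 days.
5213 mod 7 = 5, so 5 days after Sunday is Friday.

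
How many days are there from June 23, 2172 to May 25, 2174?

Day-of-year of June 23, 2172: 175.
Day-of-year of May 25, 2174: 145.
2172 has 366 days, so 366 − 175 = 191 days remain in 2172.
Full years: 2173: 365. Sum = 365.
Total: 191 + 365 + 145 = 701 days.

701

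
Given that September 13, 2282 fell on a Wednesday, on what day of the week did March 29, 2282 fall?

Count forward from the earlier date (March 29, 2282) to the later (September 13, 2282):
March 2282: 31 − 29 = 2 days remain.
Then April (30), May (31), June (30), July (31), August (31): 30 + 31 + 30 + 31 + 31 = 153 days.
September 1–13, 2282: 13 days.
Total: 2 + 153 + 13 = 168 days.
168 is a multiple of 7, so March 29, 2282 falls on the same weekday: Wednesday.

Wednesday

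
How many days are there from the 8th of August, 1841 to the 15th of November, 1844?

1195

August 8, 1841 → August 8, 1842: 365 days.
August 8, 1842 → August 8, 1843: 365 days.
August 8, 1843 → August 8, 1844: 366 days (1844 is a leap year).
August 1844: 31 − 8 = 23 days remain.
Then September (30), October (31): 30 + 31 = 61 days.
November 1–15, 1844: 15 days.
Residual: 99 days.
Total: 1195 days.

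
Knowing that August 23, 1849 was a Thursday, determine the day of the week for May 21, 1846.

Count forward from the earlier date (May 21, 1846) to the later (August 23, 1849):
Day-of-year of May 21, 1846: 141.
Day-of-year of August 23, 1849: 235.
1846 has 365 days, so 365 − 141 = 224 days remain in 1846.
Full years: 1847: 365; 1848: 366. Sum = 731.
Total: 224 + 731 + 235 = 1190 days.
1190 is a multiple of 7, so May 21, 1846 falls on the same weekday: Thursday.

Thursday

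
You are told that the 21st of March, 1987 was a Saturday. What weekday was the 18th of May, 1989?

Thursday

Day-of-year of March 21, 1987: 80.
Day-of-year of May 18, 1989: 138.
1987 has 365 days, so 365 − 80 = 285 days remain in 1987.
Full years: 1988: 366. Sum = 366.
Total: 285 + 366 + 138 = 789 days.
789 mod 7 = 5, so 5 days after Saturday is Thursday.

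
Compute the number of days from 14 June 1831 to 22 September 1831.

June 1831: 30 − 14 = 16 days remain.
Then July (31), August (31): 31 + 31 = 62 days.
September 1–22, 1831: 22 days.
Total: 16 + 62 + 22 = 100 days.

100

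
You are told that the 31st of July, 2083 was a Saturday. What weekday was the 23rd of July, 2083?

Friday

Count forward from the earlier date (July 23, 2083) to the later (July 31, 2083):
Within July 2083: 31 − 23 = 8 days.
8 mod 7 = 1, so 1 day before Saturday is Friday.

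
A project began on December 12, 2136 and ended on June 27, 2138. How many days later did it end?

562

December 2136: 31 − 12 = 19 days remain.
Then 17 full months totalling 516 days.
June 1–27, 2138: 27 days.
Total: 19 + 516 + 27 = 562 days.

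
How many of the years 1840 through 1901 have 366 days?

Years divisible by 4: 1840, 1844, …, 1900 — 16 in all.
Of these, 1900 is divisible by 100 but not 400, so not leap.
Leap years: 16 − 1 = 15.

15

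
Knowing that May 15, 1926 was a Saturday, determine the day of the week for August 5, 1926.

Thursday

May 1926: 31 − 15 = 16 days remain.
Then June (30), July (31): 30 + 31 = 61 days.
August 1–5, 1926: 5 days.
Total: 16 + 61 + 5 = 82 days.
82 mod 7 = 5, so 5 days after Saturday is Thursday.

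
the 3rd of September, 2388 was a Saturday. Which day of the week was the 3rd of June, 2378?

Count forward from the earlier date (June 3, 2378) to the later (September 3, 2388):
Day-of-year of June 3, 2378: 154.
Day-of-year of September 3, 2388: 247.
2378 has 365 days, so 365 − 154 = 211 days remain in 2378.
Full years 2379–2387: 7 common + 2 leap = 7×365 + 2×366 = 3287 days.
Total: 211 + 3287 + 247 = 3745 days.
3745 is a multiple of 7, so the 3rd of June, 2378 falls on the same weekday: Saturday.

Saturday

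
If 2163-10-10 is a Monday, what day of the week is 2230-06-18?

Friday

From October 10, 2163 to October 10, 2229: 66 years, of which 16 contain a Feb 29 — 50×365 + 16×366 = 24106 days.
(2200 is not a leap year (divisible by 100 but not 400).)
October 2229: 31 − 10 = 21 days remain.
Then November (30), December (31), January (31), February 2230 (28), March (31), April (30), May (31): 30 + 31 + 31 + 28 + 31 + 30 + 31 = 212 days.
June 1–18, 2230: 18 days.
Residual: 251 days.
Total: 24357 days.
24357 mod 7 = 4, so 4 days after Monday is Friday.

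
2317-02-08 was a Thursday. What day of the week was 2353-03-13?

Day-of-year of February 8, 2317: 39.
Day-of-year of March 13, 2353: 72.
2317 has 365 days, so 365 − 39 = 326 days remain in 2317.
Full years 2318–2352: 26 common + 9 leap = 26×365 + 9×366 = 12784 days.
Total: 326 + 12784 + 72 = 13182 days.
13182 mod 7 = 1, so 1 day after Thursday is Friday.

Friday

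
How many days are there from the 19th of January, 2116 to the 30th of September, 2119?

1350

Day-of-year of January 19, 2116: 19.
Day-of-year of September 30, 2119: 273.
2116 has 366 days, so 366 − 19 = 347 days remain in 2116.
Full years: 2117: 365; 2118: 365. Sum = 730.
Total: 347 + 730 + 273 = 1350 days.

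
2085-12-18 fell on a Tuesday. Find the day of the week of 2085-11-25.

Sunday

Count forward from the earlier date (November 25, 2085) to the later (December 18, 2085):
November 2085: 30 − 25 = 5 days remain.
December 1–18, 2085: 18 days.
Total: 5 + 18 = 23 days.
23 mod 7 = 2, so 2 days before Tuesday is Sunday.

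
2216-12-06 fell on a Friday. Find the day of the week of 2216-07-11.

Count forward from the earlier date (July 11, 2216) to the later (December 6, 2216):
July 2216: 31 − 11 = 20 days remain.
Then August (31), September (30), October (31), November (30): 31 + 30 + 31 + 30 = 122 days.
December 1–6, 2216: 6 days.
Total: 20 + 122 + 6 = 148 days.
148 mod 7 = 1, so 1 day before Friday is Thursday.

Thursday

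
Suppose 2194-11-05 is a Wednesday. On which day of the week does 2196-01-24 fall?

Sunday

November 2194: 30 − 5 = 25 days remain.
Then 13 full months totalling 396 days.
January 1–24, 2196: 24 days.
Total: 25 + 396 + 24 = 445 days.
445 mod 7 = 4, so 4 days after Wednesday is Sunday.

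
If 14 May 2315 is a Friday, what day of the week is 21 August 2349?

From May 14, 2315 to May 14, 2349: 34 years, of which 9 contain a Feb 29 — 25×365 + 9×366 = 12419 days.
May 2349: 31 − 14 = 17 days remain.
Then June (30), July (31): 30 + 31 = 61 days.
August 1–21, 2349: 21 days.
Residual: 99 days.
Total: 12518 days.
12518 mod 7 = 2, so 2 days after Friday is Sunday.

Sunday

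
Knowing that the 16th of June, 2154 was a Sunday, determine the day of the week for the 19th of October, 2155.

Sunday

June 16, 2154 → June 16, 2155: 365 days.
June 2155: 30 − 16 = 14 days remain.
Then July (31), August (31), September (30): 31 + 31 + 30 = 92 days.
October 1–19, 2155: 19 days.
Residual: 125 days.
Total: 490 days.
490 is a multiple of 7, so the 19th of October, 2155 falls on the same weekday: Sunday.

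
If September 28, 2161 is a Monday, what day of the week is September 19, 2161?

Saturday

Count forward from the earlier date (September 19, 2161) to the later (September 28, 2161):
Within September 2161: 28 − 19 = 9 days.
9 mod 7 = 2, so 2 days before Monday is Saturday.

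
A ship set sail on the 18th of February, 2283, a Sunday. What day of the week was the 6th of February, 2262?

Count forward from the earlier date (February 6, 2262) to the later (February 18, 2283):
Day-of-year of February 6, 2262: 37.
Day-of-year of February 18, 2283: 49.
2262 has 365 days, so 365 − 37 = 328 days remain in 2262.
Full years 2263–2282: 15 common + 5 leap = 15×365 + 5×366 = 7305 days.
Total: 328 + 7305 + 49 = 7682 days.
7682 mod 7 = 3, so 3 days before Sunday is Thursday.

Thursday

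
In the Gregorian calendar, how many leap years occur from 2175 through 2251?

18

Years divisible by 4: 2176, 2180, …, 2248 — 19 in all.
Of these, 2200 is divisible by 100 but not 400, so not leap.
Leap years: 19 − 1 = 18.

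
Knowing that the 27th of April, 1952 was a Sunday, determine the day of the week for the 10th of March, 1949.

Count forward from the earlier date (March 10, 1949) to the later (April 27, 1952):
Day-of-year of March 10, 1949: 69.
Day-of-year of April 27, 1952: 118.
1949 has 365 days, so 365 − 69 = 296 days remain in 1949.
Full years: 1950: 365; 1951: 365. Sum = 730.
Total: 296 + 730 + 118 = 1144 days.
1144 mod 7 = 3, so 3 days before Sunday is Thursday.

Thursday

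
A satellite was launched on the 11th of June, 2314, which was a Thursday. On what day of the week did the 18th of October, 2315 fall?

June 11, 2314 → June 11, 2315: 365 days.
June 2315: 30 − 11 = 19 days remain.
Then July (31), August (31), September (30): 31 + 31 + 30 = 92 days.
October 1–18, 2315: 18 days.
Residual: 129 days.
Total: 494 days.
494 mod 7 = 4, so 4 days after Thursday is Monday.

Monday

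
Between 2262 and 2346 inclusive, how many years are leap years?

Years divisible by 4: 2264, 2268, …, 2344 — 21 in all.
Of these, 2300 is divisible by 100 but not 400, so not leap.
Leap years: 21 − 1 = 20.

20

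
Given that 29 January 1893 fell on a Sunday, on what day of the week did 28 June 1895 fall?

Friday

January 29, 1893 → January 29, 1894: 365 days.
January 29, 1894 → January 29, 1895: 365 days.
January 1895: 31 − 29 = 2 days remain.
Then February 1895 (28), March (31), April (30), May (31): 28 + 31 + 30 + 31 = 120 days.
June 1–28, 1895: 28 days.
Residual: 150 days.
Total: 880 days.
880 mod 7 = 5, so 5 days after Sunday is Friday.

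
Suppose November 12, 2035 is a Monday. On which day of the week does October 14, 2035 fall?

Sunday

Count forward from the earlier date (October 14, 2035) to the later (November 12, 2035):
October 2035: 31 − 14 = 17 days remain.
November 1–12, 2035: 12 days.
Total: 17 + 12 = 29 days.
29 mod 7 = 1, so 1 day before Monday is Sunday.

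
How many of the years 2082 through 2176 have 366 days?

23

Years divisible by 4: 2084, 2088, …, 2176 — 24 in all.
Of these, 2100 is divisible by 100 but not 400, so not leap.
Leap years: 24 − 1 = 23.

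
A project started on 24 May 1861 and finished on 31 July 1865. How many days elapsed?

May 24, 1861 → May 24, 1862: 365 days.
May 24, 1862 → May 24, 1863: 365 days.
May 24, 1863 → May 24, 1864: 366 days (1864 is a leap year).
May 24, 1864 → May 24, 1865: 365 days.
May 1865: 31 − 24 = 7 days remain.
Then June (30): 30 days.
July 1–31, 1865: 31 days.
Residual: 68 days.
Total: 1529 days.

1529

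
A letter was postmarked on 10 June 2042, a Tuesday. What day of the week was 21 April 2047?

Sunday

Day-of-year of June 10, 2042: 161.
Day-of-year of April 21, 2047: 111.
2042 has 365 days, so 365 − 161 = 204 days remain in 2042.
Full years: 2043: 365; 2044: 366; 2045: 365; 2046: 365. Sum = 1461.
Total: 204 + 1461 + 111 = 1776 days.
1776 mod 7 = 5, so 5 days after Tuesday is Sunday.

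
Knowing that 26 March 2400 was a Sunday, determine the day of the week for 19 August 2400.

March 2400: 31 − 26 = 5 days remain.
Then April (30), May (31), June (30), July (31): 30 + 31 + 30 + 31 = 122 days.
August 1–19, 2400: 19 days.
Total: 5 + 122 + 19 = 146 days.
146 mod 7 = 6, so 6 days after Sunday is Saturday.

Saturday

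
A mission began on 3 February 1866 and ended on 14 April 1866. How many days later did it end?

70

February 1866: 28 − 3 = 25 days remain (1866 is not a leap year, so February has 28 days).
Then March (31): 31 days.
April 1–14, 1866: 14 days.
Total: 25 + 31 + 14 = 70 days.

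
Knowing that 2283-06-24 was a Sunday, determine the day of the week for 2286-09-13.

Monday

Day-of-year of June 24, 2283: 175.
Day-of-year of September 13, 2286: 256.
2283 has 365 days, so 365 − 175 = 190 days remain in 2283.
Full years: 2284: 366; 2285: 365. Sum = 731.
Total: 190 + 731 + 256 = 1177 days.
1177 mod 7 = 1, so 1 day after Sunday is Monday.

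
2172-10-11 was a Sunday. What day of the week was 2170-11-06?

Count forward from the earlier date (November 6, 2170) to the later (October 11, 2172):
November 2170: 30 − 6 = 24 days remain.
Then 22 full months totalling 670 days.
October 1–11, 2172: 11 days.
Total: 24 + 670 + 11 = 705 days.
705 mod 7 = 5, so 5 days before Sunday is Tuesday.

Tuesday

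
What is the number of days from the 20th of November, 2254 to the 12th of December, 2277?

Day-of-year of November 20, 2254: 324.
Day-of-year of December 12, 2277: 346.
2254 has 365 days, so 365 − 324 = 41 days remain in 2254.
Full years 2255–2276: 16 common + 6 leap = 16×365 + 6×366 = 8036 days.
Total: 41 + 8036 + 346 = 8423 days.

8423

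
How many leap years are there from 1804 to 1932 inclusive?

32

Years divisible by 4: 1804, 1808, …, 1932 — 33 in all.
Of these, 1900 is divisible by 100 but not 400, so not leap.
Leap years: 33 − 1 = 32.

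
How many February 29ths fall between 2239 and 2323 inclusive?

Years divisible by 4: 2240, 2244, …, 2320 — 21 in all.
Of these, 2300 is divisible by 100 but not 400, so not leap.
Leap years: 21 − 1 = 20.

20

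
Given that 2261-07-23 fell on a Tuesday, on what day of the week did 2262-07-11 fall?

Friday

Day-of-year of July 23, 2261: 204.
Day-of-year of July 11, 2262: 192.
2261 has 365 days, so 365 − 204 = 161 days remain in 2261.
Total: 161 + 192 = 353 days.
353 mod 7 = 3, so 3 days after Tuesday is Friday.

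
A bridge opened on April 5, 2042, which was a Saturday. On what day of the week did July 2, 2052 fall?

Tuesday

From April 5, 2042 to April 5, 2052: 10 years, of which 3 contain a Feb 29 — 7×365 + 3×366 = 3653 days.
April 2052: 30 − 5 = 25 days remain.
Then May (31), June (30): 31 + 30 = 61 days.
July 1–2, 2052: 2 days.
Residual: 88 days.
Total: 3741 days.
3741 mod 7 = 3, so 3 days after Saturday is Tuesday.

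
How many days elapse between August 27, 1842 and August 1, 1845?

Day-of-year of August 27, 1842: 239.
Day-of-year of August 1, 1845: 213.
1842 has 365 days, so 365 − 239 = 126 days remain in 1842.
Full years: 1843: 365; 1844: 366. Sum = 731.
Total: 126 + 731 + 213 = 1070 days.

1070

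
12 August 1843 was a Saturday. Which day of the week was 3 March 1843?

Friday

Count forward from the earlier date (March 3, 1843) to the later (August 12, 1843):
March 1843: 31 − 3 = 28 days remain.
Then April (30), May (31), June (30), July (31): 30 + 31 + 30 + 31 = 122 days.
August 1–12, 1843: 12 days.
Total: 28 + 122 + 12 = 162 days.
162 mod 7 = 1, so 1 day before Saturday is Friday.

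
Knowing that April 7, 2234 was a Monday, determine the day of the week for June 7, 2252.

Monday

Day-of-year of April 7, 2234: 97.
Day-of-year of June 7, 2252: 159.
2234 has 365 days, so 365 − 97 = 268 days remain in 2234.
Full years 2235–2251: 13 common + 4 leap = 13×365 + 4×366 = 6209 days.
Total: 268 + 6209 + 159 = 6636 days.
6636 is a multiple of 7, so June 7, 2252 falls on the same weekday: Monday.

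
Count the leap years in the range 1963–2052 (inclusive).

23

Years divisible by 4: 1964, 1968, …, 2052 — 23 in all.
2000 is divisible by 400, so still leap.
No century exceptions apply. Count: 23.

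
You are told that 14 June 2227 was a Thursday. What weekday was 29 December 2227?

June 2227: 30 − 14 = 16 days remain.
Then July (31), August (31), September (30), October (31), November (30): 31 + 31 + 30 + 31 + 30 = 153 days.
December 1–29, 2227: 29 days.
Total: 16 + 153 + 29 = 198 days.
198 mod 7 = 2, so 2 days after Thursday is Saturday.

Saturday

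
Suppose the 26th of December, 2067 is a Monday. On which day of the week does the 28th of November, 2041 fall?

Count forward from the earlier date (November 28, 2041) to the later (December 26, 2067):
Day-of-year of November 28, 2041: 332.
Day-of-year of December 26, 2067: 360.
2041 has 365 days, so 365 − 332 = 33 days remain in 2041.
Full years 2042–2066: 19 common + 6 leap = 19×365 + 6×366 = 9131 days.
Total: 33 + 9131 + 360 = 9524 days.
9524 mod 7 = 4, so 4 days before Monday is Thursday.

Thursday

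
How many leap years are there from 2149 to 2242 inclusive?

22

Years divisible by 4: 2152, 2156, …, 2240 — 23 in all.
Of these, 2200 is divisible by 100 but not 400, so not leap.
Leap years: 23 − 1 = 22.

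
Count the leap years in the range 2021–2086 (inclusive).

16

Years divisible by 4: 2024, 2028, …, 2084 — 16 in all.
No century exceptions apply. Count: 16.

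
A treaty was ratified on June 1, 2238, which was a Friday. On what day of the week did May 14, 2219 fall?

Count forward from the earlier date (May 14, 2219) to the later (June 1, 2238):
Day-of-year of May 14, 2219: 134.
Day-of-year of June 1, 2238: 152.
2219 has 365 days, so 365 − 134 = 231 days remain in 2219.
Full years 2220–2237: 13 common + 5 leap = 13×365 + 5×366 = 6575 days.
Total: 231 + 6575 + 152 = 6958 days.
6958 is a multiple of 7, so May 14, 2219 falls on the same weekday: Friday.

Friday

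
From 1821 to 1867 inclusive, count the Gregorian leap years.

Years divisible by 4 in [1821, 1867]: 1824, 1828, 1832, 1836, 1840, 1844, 1848, 1852, 1856, 1860, 1864.
No century exceptions apply. Count: 11.

11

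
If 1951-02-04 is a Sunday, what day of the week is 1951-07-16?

February 1951: 28 − 4 = 24 days remain (1951 is not a leap year, so February has 28 days).
Then March (31), April (30), May (31), June (30): 31 + 30 + 31 + 30 = 122 days.
July 1–16, 1951: 16 days.
Total: 24 + 122 + 16 = 162 days.
162 mod 7 = 1, so 1 day after Sunday is Monday.

Monday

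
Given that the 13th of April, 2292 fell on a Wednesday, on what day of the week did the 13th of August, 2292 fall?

Saturday

April 2292: 30 − 13 = 17 days remain.
Then May (31), June (30), July (31): 31 + 30 + 31 = 92 days.
August 1–13, 2292: 13 days.
Total: 17 + 92 + 13 = 122 days.
122 mod 7 = 3, so 3 days after Wednesday is Saturday.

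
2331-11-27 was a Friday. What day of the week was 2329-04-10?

Wednesday

Count forward from the earlier date (April 10, 2329) to the later (November 27, 2331):
Day-of-year of April 10, 2329: 100.
Day-of-year of November 27, 2331: 331.
2329 has 365 days, so 365 − 100 = 265 days remain in 2329.
Full years: 2330: 365. Sum = 365.
Total: 265 + 365 + 331 = 961 days.
961 mod 7 = 2, so 2 days before Friday is Wednesday.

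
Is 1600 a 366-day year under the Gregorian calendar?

1600 is a leap year (divisible by 400).

Yes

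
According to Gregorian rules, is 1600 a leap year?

Yes

1600 is a leap year (divisible by 400).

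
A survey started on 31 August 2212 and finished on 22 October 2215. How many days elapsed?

1147

Day-of-year of August 31, 2212: 244.
Day-of-year of October 22, 2215: 295.
2212 has 366 days, so 366 − 244 = 122 days remain in 2212.
Full years: 2213: 365; 2214: 365. Sum = 730.
Total: 122 + 730 + 295 = 1147 days.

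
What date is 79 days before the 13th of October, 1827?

the 26th of July, 1827

Count 79 days before October 13, 1827:
July 1827: 31 − 26 = 5 days remain.
Then August (31), September (30): 31 + 30 = 61 days.
October 1–13, 1827: 13 days.
Total: 5 + 61 + 13 = 79 days.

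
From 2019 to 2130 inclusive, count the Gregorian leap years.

27

Years divisible by 4: 2020, 2024, …, 2128 — 28 in all.
Of these, 2100 is divisible by 100 but not 400, so not leap.
Leap years: 28 − 1 = 27.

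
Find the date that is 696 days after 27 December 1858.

22 November 1860

Count 696 days after December 27, 1858:
Day-of-year of December 27, 1858: 361.
Day-of-year of November 22, 1860: 327.
1858 has 365 days, so 365 − 361 = 4 days remain in 1858.
Full years: 1859: 365. Sum = 365.
Total: 4 + 365 + 327 = 696 days.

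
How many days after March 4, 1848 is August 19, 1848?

March 1848: 31 − 4 = 27 days remain.
Then April (30), May (31), June (30), July (31): 30 + 31 + 30 + 31 = 122 days.
August 1–19, 1848: 19 days.
Total: 27 + 122 + 19 = 168 days.

168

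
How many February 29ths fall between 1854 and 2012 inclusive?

39

Years divisible by 4: 1856, 1860, …, 2012 — 40 in all.
Of these, 1900 is divisible by 100 but not 400, so not leap.
2000 is divisible by 400, so still leap.
Leap years: 40 − 1 = 39.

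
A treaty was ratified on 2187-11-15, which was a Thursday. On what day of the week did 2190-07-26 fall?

Monday

November 15, 2187 → November 15, 2188: 366 days (2188 is a leap year).
November 15, 2188 → November 15, 2189: 365 days.
November 2189: 30 − 15 = 15 days remain.
Then December (31), January (31), February 2190 (28), March (31), April (30), May (31), June (30): 31 + 31 + 28 + 31 + 30 + 31 + 30 = 212 days.
July 1–26, 2190: 26 days.
Residual: 253 days.
Total: 984 days.
984 mod 7 = 4, so 4 days after Thursday is Monday.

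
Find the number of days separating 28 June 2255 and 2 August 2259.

1496

June 28, 2255 → June 28, 2256: 366 days (2256 is a leap year).
June 28, 2256 → June 28, 2257: 365 days.
June 28, 2257 → June 28, 2258: 365 days.
June 28, 2258 → June 28, 2259: 365 days.
June 2259: 30 − 28 = 2 days remain.
Then July (31): 31 days.
August 1–2, 2259: 2 days.
Residual: 35 days.
Total: 1496 days.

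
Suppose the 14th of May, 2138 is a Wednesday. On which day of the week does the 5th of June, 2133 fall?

Friday

Count forward from the earlier date (June 5, 2133) to the later (May 14, 2138):
June 5, 2133 → June 5, 2134: 365 days.
June 5, 2134 → June 5, 2135: 365 days.
June 5, 2135 → June 5, 2136: 366 days (2136 is a leap year).
June 5, 2136 → June 5, 2137: 365 days.
June 2137: 30 − 5 = 25 days remain.
Then 10 full months totalling 304 days.
May 1–14, 2138: 14 days.
Residual: 343 days.
Total: 1804 days.
1804 mod 7 = 5, so 5 days before Wednesday is Friday.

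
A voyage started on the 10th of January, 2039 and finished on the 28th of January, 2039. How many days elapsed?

Within January 2039: 28 − 10 = 18 days.

18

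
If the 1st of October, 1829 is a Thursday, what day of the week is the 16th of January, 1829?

Count forward from the earlier date (January 16, 1829) to the later (October 1, 1829):
January 1829: 31 − 16 = 15 days remain.
Then February 1829 (28), March (31), April (30), May (31), June (30), July (31), August (31), September (30): 28 + 31 + 30 + 31 + 30 + 31 + 31 + 30 = 242 days.
October 1, 1829: 1 day.
Total: 15 + 242 + 1 = 258 days.
258 mod 7 = 6, so 6 days before Thursday is Friday.

Friday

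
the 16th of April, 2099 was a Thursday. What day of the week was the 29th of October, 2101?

Saturday

April 16, 2099 → April 16, 2100: 365 days (2100 is not a leap year (divisible by 100 but not 400)).
April 16, 2100 → April 16, 2101: 365 days.
April 2101: 30 − 16 = 14 days remain.
Then May (31), June (30), July (31), August (31), September (30): 31 + 30 + 31 + 31 + 30 = 153 days.
October 1–29, 2101: 29 days.
Residual: 196 days.
Total: 926 days.
926 mod 7 = 2, so 2 days after Thursday is Saturday.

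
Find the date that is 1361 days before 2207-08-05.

2203-11-13

Count 1361 days before August 5, 2207:
November 13, 2203 → November 13, 2204: 366 days (2204 is a leap year).
November 13, 2204 → November 13, 2205: 365 days.
November 13, 2205 → November 13, 2206: 365 days.
November 2206: 30 − 13 = 17 days remain.
Then December (31), January (31), February 2207 (28), March (31), April (30), May (31), June (30), July (31): 31 + 31 + 28 + 31 + 30 + 31 + 30 + 31 = 243 days.
August 1–5, 2207: 5 days.
Residual: 265 days.
Total: 1361 days.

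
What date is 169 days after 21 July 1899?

6 January 1900

Count 169 days after July 21, 1899:
July 1899: 31 − 21 = 10 days remain.
Then August (31), September (30), October (31), November (30), December (31): 31 + 30 + 31 + 30 + 31 = 153 days.
January 1–6, 1900: 6 days.
Total: 10 + 153 + 6 = 169 days.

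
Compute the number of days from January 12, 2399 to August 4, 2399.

204

January 2399: 31 − 12 = 19 days remain.
Then February 2399 (28), March (31), April (30), May (31), June (30), July (31): 28 + 31 + 30 + 31 + 30 + 31 = 181 days.
August 1–4, 2399: 4 days.
Total: 19 + 181 + 4 = 204 days.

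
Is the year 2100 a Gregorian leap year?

No

2100 is not a leap year (divisible by 100 but not 400).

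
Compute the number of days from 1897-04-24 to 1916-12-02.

From April 24, 1897 to April 24, 1916: 19 years, of which 4 contain a Feb 29 — 15×365 + 4×366 = 6939 days.
(1900 is not a leap year (divisible by 100 but not 400).)
April 1916: 30 − 24 = 6 days remain.
Then May (31), June (30), July (31), August (31), September (30), October (31), November (30): 31 + 30 + 31 + 31 + 30 + 31 + 30 = 214 days.
December 1–2, 1916: 2 days.
Residual: 222 days.
Total: 7161 days.

7161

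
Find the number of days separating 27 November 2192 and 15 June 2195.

930

November 27, 2192 → November 27, 2193: 365 days.
November 27, 2193 → November 27, 2194: 365 days.
November 2194: 30 − 27 = 3 days remain.
Then December (31), January (31), February 2195 (28), March (31), April (30), May (31): 31 + 31 + 28 + 31 + 30 + 31 = 182 days.
June 1–15, 2195: 15 days.
Residual: 200 days.
Total: 930 days.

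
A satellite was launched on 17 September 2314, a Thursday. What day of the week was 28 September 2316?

September 17, 2314 → September 17, 2315: 365 days.
September 17, 2315 → September 17, 2316: 366 days (2316 is a leap year).
Within September 2316: 28 − 17 = 11 days.
Total: 742 days.
742 is a multiple of 7, so 28 September 2316 falls on the same weekday: Thursday.

Thursday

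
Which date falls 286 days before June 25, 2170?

September 12, 2169

Count 286 days before June 25, 2170:
Day-of-year of September 12, 2169: 255.
Day-of-year of June 25, 2170: 176.
2169 has 365 days, so 365 − 255 = 110 days remain in 2169.
Total: 110 + 176 = 286 days.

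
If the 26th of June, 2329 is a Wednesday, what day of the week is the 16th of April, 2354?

From June 26, 2329 to June 26, 2353: 24 years, of which 6 contain a Feb 29 — 18×365 + 6×366 = 8766 days.
June 2353: 30 − 26 = 4 days remain.
Then 9 full months totalling 274 days.
April 1–16, 2354: 16 days.
Residual: 294 days.
Total: 9060 days.
9060 mod 7 = 2, so 2 days after Wednesday is Friday.

Friday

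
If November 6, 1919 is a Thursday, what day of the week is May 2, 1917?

Count forward from the earlier date (May 2, 1917) to the later (November 6, 1919):
Day-of-year of May 2, 1917: 122.
Day-of-year of November 6, 1919: 310.
1917 has 365 days, so 365 − 122 = 243 days remain in 1917.
Full years: 1918: 365. Sum = 365.
Total: 243 + 365 + 310 = 918 days.
918 mod 7 = 1, so 1 day before Thursday is Wednesday.

Wednesday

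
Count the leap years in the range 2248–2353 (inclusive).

26

Years divisible by 4: 2248, 2252, …, 2352 — 27 in all.
Of these, 2300 is divisible by 100 but not 400, so not leap.
Leap years: 27 − 1 = 26.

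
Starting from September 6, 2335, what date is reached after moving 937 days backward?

February 11, 2333

Count 937 days before September 6, 2335:
Day-of-year of February 11, 2333: 42.
Day-of-year of September 6, 2335: 249.
2333 has 365 days, so 365 − 42 = 323 days remain in 2333.
Full years: 2334: 365. Sum = 365.
Total: 323 + 365 + 249 = 937 days.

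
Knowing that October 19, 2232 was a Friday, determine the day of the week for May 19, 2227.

Count forward from the earlier date (May 19, 2227) to the later (October 19, 2232):
May 19, 2227 → May 19, 2228: 366 days (2228 is a leap year).
May 19, 2228 → May 19, 2229: 365 days.
May 19, 2229 → May 19, 2230: 365 days.
May 19, 2230 → May 19, 2231: 365 days.
May 19, 2231 → May 19, 2232: 366 days (2232 is a leap year).
May 2232: 31 − 19 = 12 days remain.
Then June (30), July (31), August (31), September (30): 30 + 31 + 31 + 30 = 122 days.
October 1–19, 2232: 19 days.
Residual: 153 days.
Total: 1980 days.
1980 mod 7 = 6, so 6 days before Friday is Saturday.

Saturday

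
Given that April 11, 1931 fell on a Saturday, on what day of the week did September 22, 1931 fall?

April 1931: 30 − 11 = 19 days remain.
Then May (31), June (30), July (31), August (31): 31 + 30 + 31 + 31 = 123 days.
September 1–22, 1931: 22 days.
Total: 19 + 123 + 22 = 164 days.
164 mod 7 = 3, so 3 days after Saturday is Tuesday.

Tuesday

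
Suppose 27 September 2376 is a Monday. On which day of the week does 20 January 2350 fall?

Count forward from the earlier date (January 20, 2350) to the later (September 27, 2376):
Day-of-year of January 20, 2350: 20.
Day-of-year of September 27, 2376: 271.
2350 has 365 days, so 365 − 20 = 345 days remain in 2350.
Full years 2351–2375: 19 common + 6 leap = 19×365 + 6×366 = 9131 days.
Total: 345 + 9131 + 271 = 9747 days.
9747 mod 7 = 3, so 3 days before Monday is Friday.

Friday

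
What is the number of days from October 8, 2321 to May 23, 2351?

10819

Day-of-year of October 8, 2321: 281.
Day-of-year of May 23, 2351: 143.
2321 has 365 days, so 365 − 281 = 84 days remain in 2321.
Full years 2322–2350: 22 common + 7 leap = 22×365 + 7×366 = 10592 days.
Total: 84 + 10592 + 143 = 10819 days.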